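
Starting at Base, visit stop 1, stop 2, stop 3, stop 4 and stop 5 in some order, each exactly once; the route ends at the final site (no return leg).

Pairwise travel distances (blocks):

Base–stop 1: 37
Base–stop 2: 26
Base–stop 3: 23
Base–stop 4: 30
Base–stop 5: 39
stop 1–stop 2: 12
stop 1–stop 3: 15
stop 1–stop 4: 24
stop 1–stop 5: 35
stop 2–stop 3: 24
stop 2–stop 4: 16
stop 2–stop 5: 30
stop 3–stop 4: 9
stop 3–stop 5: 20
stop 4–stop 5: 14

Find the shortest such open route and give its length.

There are 5! = 120 possible orderings.
Base - stop 1 - stop 2 - stop 3 - stop 4 - stop 5: 37+12+24+9+14 = 96
Base - stop 1 - stop 2 - stop 3 - stop 5 - stop 4: 37+12+24+20+14 = 107
Base - stop 1 - stop 2 - stop 4 - stop 3 - stop 5: 37+12+16+9+20 = 94
Base - stop 1 - stop 2 - stop 4 - stop 5 - stop 3: 37+12+16+14+20 = 99
Base - stop 1 - stop 2 - stop 5 - stop 3 - stop 4: 37+12+30+20+9 = 108
Base - stop 1 - stop 2 - stop 5 - stop 4 - stop 3: 37+12+30+14+9 = 102
Base - stop 1 - stop 3 - stop 2 - stop 4 - stop 5: 37+15+24+16+14 = 106
Base - stop 1 - stop 3 - stop 2 - stop 5 - stop 4: 37+15+24+30+14 = 120
Base - stop 1 - stop 3 - stop 4 - stop 2 - stop 5: 37+15+9+16+30 = 107
Base - stop 1 - stop 3 - stop 4 - stop 5 - stop 2: 37+15+9+14+30 = 105
Base - stop 1 - stop 3 - stop 5 - stop 2 - stop 4: 37+15+20+30+16 = 118
Base - stop 1 - stop 3 - stop 5 - stop 4 - stop 2: 37+15+20+14+16 = 102
Base - stop 1 - stop 4 - stop 2 - stop 3 - stop 5: 37+24+16+24+20 = 121
Base - stop 1 - stop 4 - stop 2 - stop 5 - stop 3: 37+24+16+30+20 = 127
… (106 more)
Base - stop 2 - stop 1 - stop 3 - stop 4 - stop 5: 26+12+15+9+14 = 76  ← best
The minimum is 76.
One shortest path: Base → stop 2 → stop 1 → stop 3 → stop 4 → stop 5.

76 blocks — the minimum one-way total.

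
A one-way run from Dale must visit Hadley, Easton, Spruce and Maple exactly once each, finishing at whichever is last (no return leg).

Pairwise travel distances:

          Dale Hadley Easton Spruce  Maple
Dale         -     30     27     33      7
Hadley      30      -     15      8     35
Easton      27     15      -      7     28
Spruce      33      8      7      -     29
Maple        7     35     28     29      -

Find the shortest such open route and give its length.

There are 4! = 24 possible orderings.
Dale → Hadley → Easton → Spruce → Maple: 30+15+7+29 = 81
Dale → Hadley → Easton → Maple → Spruce: 30+15+28+29 = 102
Dale → Hadley → Spruce → Easton → Maple: 30+8+7+28 = 73
Dale → Hadley → Spruce → Maple → Easton: 30+8+29+28 = 95
Dale → Hadley → Maple → Easton → Spruce: 30+35+28+7 = 100
Dale → Hadley → Maple → Spruce → Easton: 30+35+29+7 = 101
Dale → Easton → Hadley → Spruce → Maple: 27+15+8+29 = 79
Dale → Easton → Hadley → Maple → Spruce: 27+15+35+29 = 106
Dale → Easton → Spruce → Hadley → Maple: 27+7+8+35 = 77
Dale → Easton → Spruce → Maple → Hadley: 27+7+29+35 = 98
Dale → Easton → Maple → Hadley → Spruce: 27+28+35+8 = 98
Dale → Easton → Maple → Spruce → Hadley: 27+28+29+8 = 92
Dale → Spruce → Hadley → Easton → Maple: 33+8+15+28 = 84
Dale → Spruce → Hadley → Maple → Easton: 33+8+35+28 = 104
… (10 more)
Dale → Maple → Easton → Spruce → Hadley: 7+28+7+8 = 50  ← best
The minimum is 50.
One shortest path: Dale → Maple → Easton → Spruce → Hadley.

Shortest open route: 50.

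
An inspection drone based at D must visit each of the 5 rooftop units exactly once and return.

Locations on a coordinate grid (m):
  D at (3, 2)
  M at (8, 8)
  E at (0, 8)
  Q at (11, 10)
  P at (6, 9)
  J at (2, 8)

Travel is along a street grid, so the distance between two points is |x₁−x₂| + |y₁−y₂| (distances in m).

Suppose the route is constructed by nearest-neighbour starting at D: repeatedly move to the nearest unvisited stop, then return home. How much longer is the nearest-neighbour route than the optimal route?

Excess over optimum: 2 m.

D: J=7, E=9, P=10, M=11, Q=16 ⇒ J
J: E=2, P=5, M=6, Q=11 ⇒ E
E: P=7, M=8, Q=13 ⇒ P
P: M=3, Q=6 ⇒ M
M: Q=5 ⇒ Q
NN route D → J → E → P → M → Q → D costs 40.
Optimal: D → M → Q → P → E → J → D costs 38 (by enumerating all 60 distinct tours).
Excess = 40 − 38 = 2.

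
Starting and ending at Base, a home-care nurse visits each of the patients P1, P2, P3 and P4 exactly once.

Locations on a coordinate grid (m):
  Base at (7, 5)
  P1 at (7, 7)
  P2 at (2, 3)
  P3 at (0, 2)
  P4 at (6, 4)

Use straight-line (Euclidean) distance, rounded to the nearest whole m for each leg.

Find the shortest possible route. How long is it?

There are 12 distinct closed tours to check (reversals are equivalent).
Base→P1→P2→P3→P4→Base: 2+6+2+6+1 = 17
Base→P1→P2→P4→P3→Base: 2+6+4+6+8 = 26
Base→P1→P3→P2→P4→Base: 2+9+2+4+1 = 18
Base→P1→P3→P4→P2→Base: 2+9+6+4+5 = 26
Base→P1→P4→P2→P3→Base: 2+3+4+2+8 = 19
Base→P1→P4→P3→P2→Base: 2+3+6+2+5 = 18
Base→P2→P1→P3→P4→Base: 5+6+9+6+1 = 27
Base→P2→P1→P4→P3→Base: 5+6+3+6+8 = 28
Base→P2→P3→P1→P4→Base: 5+2+9+3+1 = 20
Base→P2→P4→P1→P3→Base: 5+4+3+9+8 = 29
Base→P3→P1→P2→P4→Base: 8+9+6+4+1 = 28
Base→P3→P2→P1→P4→Base: 8+2+6+3+1 = 20
The minimum is 17.
One optimal route: Base → P1 → P2 → P3 → P4 → Base (or its reverse).

Shortest round trip = 17 m.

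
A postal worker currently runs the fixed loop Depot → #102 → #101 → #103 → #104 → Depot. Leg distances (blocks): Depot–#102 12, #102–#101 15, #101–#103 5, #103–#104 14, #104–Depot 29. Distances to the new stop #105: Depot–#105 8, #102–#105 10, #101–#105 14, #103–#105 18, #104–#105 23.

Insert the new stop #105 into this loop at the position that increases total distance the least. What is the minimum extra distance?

Minimum extra distance: 2 blocks, inserting #105 between #104 and Depot.

Insertion cost between consecutive stops i–j is d(i,#105) + d(#105,j) − d(i,j):
  between Depot and #102: 8 + 10 − 12 = 6
  between #102 and #101: 10 + 14 − 15 = 9
  between #101 and #103: 14 + 18 − 5 = 27
  between #103 and #104: 18 + 23 − 14 = 27
  between #104 and Depot: 23 + 8 − 29 = 2
Cheapest insertion is between #104 and Depot, adding 2.
New total = 75 + 2 = 77.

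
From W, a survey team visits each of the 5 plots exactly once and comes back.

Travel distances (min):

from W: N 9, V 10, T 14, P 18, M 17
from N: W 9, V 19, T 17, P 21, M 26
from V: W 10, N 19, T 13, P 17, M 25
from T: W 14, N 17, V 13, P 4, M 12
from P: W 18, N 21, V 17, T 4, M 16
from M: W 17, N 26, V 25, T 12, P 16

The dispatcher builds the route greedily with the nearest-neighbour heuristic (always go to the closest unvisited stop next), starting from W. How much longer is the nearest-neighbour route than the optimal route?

Excess over optimum: 3 min.

From W: N=9, V=10, T=14, M=17, P=18 → choose N (9).
From N: T=17, V=19, P=21, M=26 → choose T (17).
From T: P=4, M=12, V=13 → choose P (4).
From P: M=16, V=17 → choose M (16).
From M: V=25 → choose V (25).
NN route W → N → T → P → M → V → W costs 81.
Optimal: W → N → V → T → P → M → W costs 78 (by enumerating all 60 distinct tours).
Excess = 81 − 78 = 3.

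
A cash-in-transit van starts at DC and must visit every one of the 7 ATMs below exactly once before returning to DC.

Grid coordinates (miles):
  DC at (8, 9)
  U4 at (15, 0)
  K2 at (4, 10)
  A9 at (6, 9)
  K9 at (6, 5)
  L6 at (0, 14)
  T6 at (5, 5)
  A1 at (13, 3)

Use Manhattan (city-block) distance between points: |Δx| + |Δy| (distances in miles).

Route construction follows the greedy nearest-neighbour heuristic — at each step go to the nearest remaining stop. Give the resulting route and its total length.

At DC the remaining stops are A9 2, K2 5, K9 6, T6 7, A1 11, L6 13, U4 16; go to A9.
At A9 the remaining stops are K2 3, K9 4, T6 5, L6 11, A1 13, U4 18; go to K2.
At K2 the remaining stops are T6 6, K9 7, L6 8, A1 16, U4 21; go to T6.
At T6 the remaining stops are K9 1, A1 10, L6 14, U4 15; go to K9.
At K9 the remaining stops are A1 9, U4 14, L6 15; go to A1.
At A1 the remaining stops are U4 5, L6 24; go to U4.
At U4 the remaining stops are L6 29; go to L6.
Return L6→DC: 13.
Total = 2 + 3 + 6 + 1 + 9 + 5 + 29 + 13 = 68.

68 miles along DC → A9 → K2 → T6 → K9 → A1 → U4 → L6 → DC.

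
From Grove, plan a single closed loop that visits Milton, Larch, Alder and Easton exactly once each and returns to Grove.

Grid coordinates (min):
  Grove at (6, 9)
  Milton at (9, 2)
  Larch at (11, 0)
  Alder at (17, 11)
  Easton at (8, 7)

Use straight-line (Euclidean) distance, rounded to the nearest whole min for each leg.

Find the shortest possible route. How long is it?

35 min — the shortest possible round trip.

Grove → Milton → Larch → Alder → Easton → Grove: 8+3+13+10+3 = 37
Grove → Milton → Larch → Easton → Alder → Grove: 8+3+8+10+11 = 40
Grove → Milton → Alder → Larch → Easton → Grove: 8+12+13+8+3 = 44
Grove → Milton → Alder → Easton → Larch → Grove: 8+12+10+8+10 = 48
Grove → Milton → Easton → Larch → Alder → Grove: 8+5+8+13+11 = 45
Grove → Milton → Easton → Alder → Larch → Grove: 8+5+10+13+10 = 46
Grove → Larch → Milton → Alder → Easton → Grove: 10+3+12+10+3 = 38
Grove → Larch → Milton → Easton → Alder → Grove: 10+3+5+10+11 = 39
Grove → Larch → Alder → Milton → Easton → Grove: 10+13+12+5+3 = 43
Grove → Larch → Easton → Milton → Alder → Grove: 10+8+5+12+11 = 46
Grove → Alder → Milton → Larch → Easton → Grove: 11+12+3+8+3 = 37
Grove → Alder → Larch → Milton → Easton → Grove: 11+13+3+5+3 = 35
The minimum is 35.
One optimal route: Grove → Alder → Larch → Milton → Easton → Grove (or its reverse).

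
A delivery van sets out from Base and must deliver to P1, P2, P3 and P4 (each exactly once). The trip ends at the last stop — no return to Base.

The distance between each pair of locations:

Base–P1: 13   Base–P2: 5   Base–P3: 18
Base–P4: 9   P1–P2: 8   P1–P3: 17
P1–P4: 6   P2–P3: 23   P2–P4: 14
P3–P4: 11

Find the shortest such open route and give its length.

Minimum one-way distance = 30.

There are 4! = 24 possible orderings.
Base → P1 → P2 → P3 → P4: 13+8+23+11 = 55
Base → P1 → P2 → P4 → P3: 13+8+14+11 = 46
Base → P1 → P3 → P2 → P4: 13+17+23+14 = 67
Base → P1 → P3 → P4 → P2: 13+17+11+14 = 55
Base → P1 → P4 → P2 → P3: 13+6+14+23 = 56
Base → P1 → P4 → P3 → P2: 13+6+11+23 = 53
Base → P2 → P1 → P3 → P4: 5+8+17+11 = 41
Base → P2 → P1 → P4 → P3: 5+8+6+11 = 30
Base → P2 → P3 → P1 → P4: 5+23+17+6 = 51
Base → P2 → P3 → P4 → P1: 5+23+11+6 = 45
Base → P2 → P4 → P1 → P3: 5+14+6+17 = 42
Base → P2 → P4 → P3 → P1: 5+14+11+17 = 47
Base → P3 → P1 → P2 → P4: 18+17+8+14 = 57
Base → P3 → P1 → P4 → P2: 18+17+6+14 = 55
… (10 more)
The minimum is 30.
One shortest path: Base → P2 → P1 → P4 → P3.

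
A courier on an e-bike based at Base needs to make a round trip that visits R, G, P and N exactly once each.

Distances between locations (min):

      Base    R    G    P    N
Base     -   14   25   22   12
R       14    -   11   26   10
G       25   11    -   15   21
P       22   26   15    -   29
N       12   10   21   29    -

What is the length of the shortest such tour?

Shortest round trip = 70 min.

There are 12 distinct closed tours to check (reversals are equivalent).
Base→R→G→P→N→Base: 14+11+15+29+12 = 81
Base→R→G→N→P→Base: 14+11+21+29+22 = 97
Base→R→P→G→N→Base: 14+26+15+21+12 = 88
Base→R→P→N→G→Base: 14+26+29+21+25 = 115
Base→R→N→G→P→Base: 14+10+21+15+22 = 82
Base→R→N→P→G→Base: 14+10+29+15+25 = 93
Base→G→R→P→N→Base: 25+11+26+29+12 = 103
Base→G→R→N→P→Base: 25+11+10+29+22 = 97
Base→G→P→R→N→Base: 25+15+26+10+12 = 88
Base→G→N→R→P→Base: 25+21+10+26+22 = 104
Base→P→R→G→N→Base: 22+26+11+21+12 = 92
Base→P→G→R→N→Base: 22+15+11+10+12 = 70
The minimum is 70.
One optimal route: Base → P → G → R → N → Base (or its reverse).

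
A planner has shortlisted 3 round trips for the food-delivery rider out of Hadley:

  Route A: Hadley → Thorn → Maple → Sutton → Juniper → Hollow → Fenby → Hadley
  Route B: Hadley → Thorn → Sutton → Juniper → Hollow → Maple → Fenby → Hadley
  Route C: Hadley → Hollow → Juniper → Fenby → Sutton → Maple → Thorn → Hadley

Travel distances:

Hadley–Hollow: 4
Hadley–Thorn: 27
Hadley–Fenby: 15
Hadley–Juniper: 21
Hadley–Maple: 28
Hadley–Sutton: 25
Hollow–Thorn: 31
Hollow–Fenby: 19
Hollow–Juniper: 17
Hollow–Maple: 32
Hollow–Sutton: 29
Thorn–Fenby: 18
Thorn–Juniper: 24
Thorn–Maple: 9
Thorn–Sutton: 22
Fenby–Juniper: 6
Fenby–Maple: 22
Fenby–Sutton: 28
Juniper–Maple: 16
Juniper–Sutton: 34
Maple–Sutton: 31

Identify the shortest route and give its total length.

Shortest is Route C, total 122.

Route A: 27 + 9 + 31 + 34 + 17 + 19 + 15 = 152
Route B: 27 + 22 + 34 + 17 + 32 + 22 + 15 = 169
Route C: 4 + 17 + 6 + 28 + 31 + 9 + 27 = 122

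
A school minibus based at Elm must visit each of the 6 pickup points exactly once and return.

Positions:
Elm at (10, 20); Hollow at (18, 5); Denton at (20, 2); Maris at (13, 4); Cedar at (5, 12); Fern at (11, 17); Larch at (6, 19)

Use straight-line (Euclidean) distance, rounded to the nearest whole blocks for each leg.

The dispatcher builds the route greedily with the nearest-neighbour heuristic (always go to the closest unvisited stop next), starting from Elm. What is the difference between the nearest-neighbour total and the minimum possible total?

6 blocks longer than the optimal tour.

Elm: Fern=3, Larch=4, Cedar=9, Maris=16, Hollow=17, Denton=21 ⇒ Fern
Fern: Larch=5, Cedar=8, Maris=13, Hollow=14, Denton=17 ⇒ Larch
Larch: Cedar=7, Maris=17, Hollow=18, Denton=22 ⇒ Cedar
Cedar: Maris=11, Hollow=15, Denton=18 ⇒ Maris
Maris: Hollow=5, Denton=7 ⇒ Hollow
Hollow: Denton=4 ⇒ Denton
NN route Elm → Fern → Larch → Cedar → Maris → Hollow → Denton → Elm costs 56.
Optimal: Elm → Fern → Hollow → Denton → Maris → Cedar → Larch → Elm costs 50 (by enumerating all 360 distinct tours).
Excess = 56 − 50 = 6.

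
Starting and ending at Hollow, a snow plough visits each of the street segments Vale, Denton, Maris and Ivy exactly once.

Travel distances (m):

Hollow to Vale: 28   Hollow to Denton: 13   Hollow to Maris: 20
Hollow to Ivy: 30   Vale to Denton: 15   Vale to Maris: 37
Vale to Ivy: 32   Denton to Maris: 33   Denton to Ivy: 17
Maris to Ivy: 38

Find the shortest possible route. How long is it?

With 4 stops there are 4!/2 = 12 distinct round trips (a route and its reverse cost the same).
Hollow - Vale - Denton - Maris - Ivy - Hollow: 28+15+33+38+30 = 144
Hollow - Vale - Denton - Ivy - Maris - Hollow: 28+15+17+38+20 = 118
Hollow - Vale - Maris - Denton - Ivy - Hollow: 28+37+33+17+30 = 145
Hollow - Vale - Maris - Ivy - Denton - Hollow: 28+37+38+17+13 = 133
Hollow - Vale - Ivy - Denton - Maris - Hollow: 28+32+17+33+20 = 130
Hollow - Vale - Ivy - Maris - Denton - Hollow: 28+32+38+33+13 = 144
Hollow - Denton - Vale - Maris - Ivy - Hollow: 13+15+37+38+30 = 133
Hollow - Denton - Vale - Ivy - Maris - Hollow: 13+15+32+38+20 = 118
Hollow - Denton - Maris - Vale - Ivy - Hollow: 13+33+37+32+30 = 145
Hollow - Denton - Ivy - Vale - Maris - Hollow: 13+17+32+37+20 = 119
Hollow - Maris - Vale - Denton - Ivy - Hollow: 20+37+15+17+30 = 119
Hollow - Maris - Denton - Vale - Ivy - Hollow: 20+33+15+32+30 = 130
The minimum is 118.
One optimal route: Hollow → Vale → Denton → Ivy → Maris → Hollow (or its reverse).

118 m — the shortest possible round trip.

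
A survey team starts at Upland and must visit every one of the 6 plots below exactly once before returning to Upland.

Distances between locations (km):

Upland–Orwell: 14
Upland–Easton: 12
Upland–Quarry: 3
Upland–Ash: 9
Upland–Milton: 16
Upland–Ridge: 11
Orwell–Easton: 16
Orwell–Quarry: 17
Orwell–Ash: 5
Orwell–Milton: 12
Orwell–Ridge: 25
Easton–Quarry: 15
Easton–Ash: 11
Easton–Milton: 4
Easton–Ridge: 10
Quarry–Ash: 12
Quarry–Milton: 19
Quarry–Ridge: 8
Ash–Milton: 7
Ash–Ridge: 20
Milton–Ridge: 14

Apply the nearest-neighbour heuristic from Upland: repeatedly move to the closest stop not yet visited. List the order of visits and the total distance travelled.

Upland → [Quarry:3 / Ash:9 / Ridge:11 / Easton:12 / Orwell:14 / Milton:16] → Quarry (3)
Quarry → [Ridge:8 / Ash:12 / Easton:15 / Orwell:17 / Milton:19] → Ridge (8)
Ridge → [Easton:10 / Milton:14 / Ash:20 / Orwell:25] → Easton (10)
Easton → [Milton:4 / Ash:11 / Orwell:16] → Milton (4)
Milton → [Ash:7 / Orwell:12] → Ash (7)
Ash → [Orwell:5] → Orwell (5)
Return Orwell→Upland: 14.
Total = 3 + 8 + 10 + 4 + 7 + 5 + 14 = 51.

Total distance 51 km via the nearest-neighbour route Upland → Quarry → Ridge → Easton → Milton → Ash → Orwell → Upland.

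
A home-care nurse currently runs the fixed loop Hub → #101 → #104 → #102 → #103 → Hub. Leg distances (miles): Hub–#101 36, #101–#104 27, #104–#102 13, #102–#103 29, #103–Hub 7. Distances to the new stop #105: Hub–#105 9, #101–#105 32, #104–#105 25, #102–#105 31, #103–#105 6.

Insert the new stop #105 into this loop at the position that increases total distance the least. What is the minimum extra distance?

Insertion cost between consecutive stops i–j is d(i,#105) + d(#105,j) − d(i,j):
  between Hub and #101: 9 + 32 − 36 = 5
  between #101 and #104: 32 + 25 − 27 = 30
  between #104 and #102: 25 + 31 − 13 = 43
  between #102 and #103: 31 + 6 − 29 = 8
  between #103 and Hub: 6 + 9 − 7 = 8
Cheapest insertion is between Hub and #101, adding 5.
New total = 112 + 5 = 117.

Adding 5 miles by placing #105 on the Hub–#101 leg.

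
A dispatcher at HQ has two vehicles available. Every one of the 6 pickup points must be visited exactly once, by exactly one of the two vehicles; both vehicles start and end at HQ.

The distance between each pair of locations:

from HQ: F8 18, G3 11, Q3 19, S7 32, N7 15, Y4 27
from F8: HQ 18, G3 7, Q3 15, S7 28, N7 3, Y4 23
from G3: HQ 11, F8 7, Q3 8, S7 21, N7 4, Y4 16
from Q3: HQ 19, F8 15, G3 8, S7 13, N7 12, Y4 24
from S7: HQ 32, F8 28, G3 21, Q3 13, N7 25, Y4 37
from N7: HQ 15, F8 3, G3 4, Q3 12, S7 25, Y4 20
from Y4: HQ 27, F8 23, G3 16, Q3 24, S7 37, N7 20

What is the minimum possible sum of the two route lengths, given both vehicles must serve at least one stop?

132 — the smallest possible combined total.

Try each way of splitting the stops between the two vehicles (each non-empty) and, for each split, find the best tour for each vehicle:
  {F8} + {G3, Q3, S7, N7, Y4}: 36 + 104 = 140
  {G3} + {F8, Q3, S7, N7, Y4}: 22 + 110 = 132
  {F8, G3} + {Q3, S7, N7, Y4}: 36 + 104 = 140
  {Q3} + {F8, G3, S7, N7, Y4}: 38 + 110 = 148
  {F8, Q3} + {G3, S7, N7, Y4}: 52 + 104 = 156
  {G3, Q3} + {F8, S7, N7, Y4}: 38 + 110 = 148
  … (31 splits in total)
Best: vehicle 1 HQ → G3 → HQ = 22; vehicle 2 HQ → F8 → N7 → Q3 → S7 → Y4 → HQ = 110; combined 132.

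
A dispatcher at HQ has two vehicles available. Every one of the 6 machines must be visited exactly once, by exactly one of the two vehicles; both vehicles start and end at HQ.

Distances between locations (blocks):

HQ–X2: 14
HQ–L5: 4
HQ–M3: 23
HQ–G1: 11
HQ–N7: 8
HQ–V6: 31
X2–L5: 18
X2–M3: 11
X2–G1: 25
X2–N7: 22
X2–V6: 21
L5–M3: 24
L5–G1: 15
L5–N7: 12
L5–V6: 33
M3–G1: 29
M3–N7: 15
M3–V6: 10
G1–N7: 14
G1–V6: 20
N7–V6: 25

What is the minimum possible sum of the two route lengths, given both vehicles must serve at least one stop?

There are 2^5 − 1 = 31 ways to divide the 6 stops into two non-empty groups. For each, the best each vehicle can do is its own shortest tour through its group:
  {X2} + {L5, M3, G1, N7, V6}: 28 + 72 = 100
  {L5} + {X2, M3, G1, N7, V6}: 8 + 77 = 85
  {X2, L5} + {M3, G1, N7, V6}: 36 + 64 = 100
  {M3} + {X2, L5, G1, N7, V6}: 46 + 85 = 131
  {X2, M3} + {L5, G1, N7, V6}: 48 + 72 = 120
  {L5, M3} + {X2, G1, N7, V6}: 51 + 77 = 128
  … (31 splits in total)
Best: vehicle 1 HQ → L5 → HQ = 8; vehicle 2 HQ → X2 → M3 → V6 → G1 → N7 → HQ = 77; combined 85.

Minimum combined distance: 85 blocks.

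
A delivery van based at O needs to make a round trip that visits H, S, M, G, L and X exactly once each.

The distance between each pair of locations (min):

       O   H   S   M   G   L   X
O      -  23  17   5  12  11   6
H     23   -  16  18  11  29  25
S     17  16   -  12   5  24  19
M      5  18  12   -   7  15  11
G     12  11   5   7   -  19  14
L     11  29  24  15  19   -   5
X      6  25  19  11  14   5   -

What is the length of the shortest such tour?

There are 360 distinct closed tours to check (reversals are equivalent).
O → H → S → M → G → L → X → O: 23+16+12+7+19+5+6 = 88
O → H → S → M → G → X → L → O: 23+16+12+7+14+5+11 = 88
O → H → S → M → L → G → X → O: 23+16+12+15+19+14+6 = 105
O → H → S → M → L → X → G → O: 23+16+12+15+5+14+12 = 97
O → H → S → M → X → G → L → O: 23+16+12+11+14+19+11 = 106
O → H → S → M → X → L → G → O: 23+16+12+11+5+19+12 = 98
O → H → S → G → M → L → X → O: 23+16+5+7+15+5+6 = 77
O → H → S → G → M → X → L → O: 23+16+5+7+11+5+11 = 78
… (352 more)
O → M → S → G → H → L → X → O: 5+12+5+11+29+5+6 = 73  ← best
The minimum is 73.
One optimal route: O → M → S → G → H → L → X → O (or its reverse).

73 min — the shortest possible round trip.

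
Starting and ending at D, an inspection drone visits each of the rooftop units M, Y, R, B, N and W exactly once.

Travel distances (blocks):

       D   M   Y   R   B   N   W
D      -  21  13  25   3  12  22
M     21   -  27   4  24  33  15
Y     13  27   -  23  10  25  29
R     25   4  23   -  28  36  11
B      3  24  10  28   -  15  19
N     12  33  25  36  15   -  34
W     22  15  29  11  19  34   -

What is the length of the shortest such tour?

Minimum total distance: 101 blocks.

There are 360 distinct closed tours to check (reversals are equivalent).
D-M-Y-R-B-N-W-D: 21+27+23+28+15+34+22 = 170
D-M-Y-R-B-W-N-D: 21+27+23+28+19+34+12 = 164
D-M-Y-R-N-B-W-D: 21+27+23+36+15+19+22 = 163
D-M-Y-R-N-W-B-D: 21+27+23+36+34+19+3 = 163
D-M-Y-R-W-B-N-D: 21+27+23+11+19+15+12 = 128
D-M-Y-R-W-N-B-D: 21+27+23+11+34+15+3 = 134
D-M-Y-B-R-N-W-D: 21+27+10+28+36+34+22 = 178
D-M-Y-B-R-W-N-D: 21+27+10+28+11+34+12 = 143
… (352 more)
D-Y-M-R-W-B-N-D: 13+27+4+11+19+15+12 = 101  ← best
The minimum is 101.
One optimal route: D → Y → M → R → W → B → N → D (or its reverse).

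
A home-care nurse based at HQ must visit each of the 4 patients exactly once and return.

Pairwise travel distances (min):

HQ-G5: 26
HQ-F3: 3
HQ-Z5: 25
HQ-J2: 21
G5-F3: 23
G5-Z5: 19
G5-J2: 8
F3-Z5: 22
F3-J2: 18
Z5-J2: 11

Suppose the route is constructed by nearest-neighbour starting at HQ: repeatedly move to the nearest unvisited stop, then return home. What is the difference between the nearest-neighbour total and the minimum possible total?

Excess over optimum: 3 min.

From HQ: F3=3, J2=21, Z5=25, G5=26 → choose F3 (3).
From F3: J2=18, Z5=22, G5=23 → choose J2 (18).
From J2: G5=8, Z5=11 → choose G5 (8).
From G5: Z5=19 → choose Z5 (19).
NN route HQ → F3 → J2 → G5 → Z5 → HQ costs 73.
Optimal: HQ → G5 → J2 → Z5 → F3 → HQ costs 70 (by enumerating all 12 distinct tours).
Excess = 73 − 70 = 3.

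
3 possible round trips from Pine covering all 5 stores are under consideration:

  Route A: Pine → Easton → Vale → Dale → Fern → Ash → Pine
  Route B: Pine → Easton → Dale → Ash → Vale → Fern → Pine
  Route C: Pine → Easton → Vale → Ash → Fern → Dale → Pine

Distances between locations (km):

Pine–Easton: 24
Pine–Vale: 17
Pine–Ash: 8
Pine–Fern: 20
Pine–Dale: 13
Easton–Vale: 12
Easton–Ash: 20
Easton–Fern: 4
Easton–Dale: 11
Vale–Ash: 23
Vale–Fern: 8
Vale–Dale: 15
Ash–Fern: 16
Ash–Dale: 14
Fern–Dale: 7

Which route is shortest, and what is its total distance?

Route A: 24 + 12 + 15 + 7 + 16 + 8 = 82
Route B: 24 + 11 + 14 + 23 + 8 + 20 = 100
Route C: 24 + 12 + 23 + 16 + 7 + 13 = 95

82 km — Route A is the shortest.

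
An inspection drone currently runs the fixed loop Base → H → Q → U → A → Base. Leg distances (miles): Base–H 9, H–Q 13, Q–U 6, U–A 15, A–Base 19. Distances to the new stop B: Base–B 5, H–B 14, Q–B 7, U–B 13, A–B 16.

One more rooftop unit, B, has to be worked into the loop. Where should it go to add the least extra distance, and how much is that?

Insertion cost between consecutive stops i–j is d(i,B) + d(B,j) − d(i,j):
  between Base and H: 5 + 14 − 9 = 10
  between H and Q: 14 + 7 − 13 = 8
  between Q and U: 7 + 13 − 6 = 14
  between U and A: 13 + 16 − 15 = 14
  between A and Base: 16 + 5 − 19 = 2
Cheapest insertion is between A and Base, adding 2.
New total = 62 + 2 = 64.

+2 miles — insert B between A and Base.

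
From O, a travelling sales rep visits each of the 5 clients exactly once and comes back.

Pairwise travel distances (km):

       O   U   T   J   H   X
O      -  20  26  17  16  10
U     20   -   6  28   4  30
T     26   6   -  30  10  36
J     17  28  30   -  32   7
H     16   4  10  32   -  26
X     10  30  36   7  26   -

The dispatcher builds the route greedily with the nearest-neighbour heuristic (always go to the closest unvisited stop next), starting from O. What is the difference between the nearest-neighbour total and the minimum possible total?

Excess over optimum: 12 km.

O: X=10, H=16, J=17, U=20, T=26 ⇒ X
X: J=7, H=26, U=30, T=36 ⇒ J
J: U=28, T=30, H=32 ⇒ U
U: H=4, T=6 ⇒ H
H: T=10 ⇒ T
NN route O → X → J → U → H → T → O costs 85.
Optimal: O → H → U → T → J → X → O costs 73 (by enumerating all 60 distinct tours).
Excess = 85 − 73 = 12.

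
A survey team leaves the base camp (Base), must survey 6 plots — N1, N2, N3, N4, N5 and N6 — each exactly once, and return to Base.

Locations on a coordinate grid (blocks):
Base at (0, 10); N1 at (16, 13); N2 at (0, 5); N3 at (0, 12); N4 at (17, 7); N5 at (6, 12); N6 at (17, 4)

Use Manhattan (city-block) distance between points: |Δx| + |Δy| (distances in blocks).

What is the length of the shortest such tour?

Shortest round trip = 52 blocks.

With 6 stops there are 6!/2 = 360 distinct round trips (a route and its reverse cost the same).
Base → N1 → N2 → N3 → N4 → N5 → N6 → Base: 19+24+7+22+16+19+23 = 130
Base → N1 → N2 → N3 → N4 → N6 → N5 → Base: 19+24+7+22+3+19+8 = 102
Base → N1 → N2 → N3 → N5 → N4 → N6 → Base: 19+24+7+6+16+3+23 = 98
Base → N1 → N2 → N3 → N5 → N6 → N4 → Base: 19+24+7+6+19+3+20 = 98
Base → N1 → N2 → N3 → N6 → N4 → N5 → Base: 19+24+7+25+3+16+8 = 102
Base → N1 → N2 → N3 → N6 → N5 → N4 → Base: 19+24+7+25+19+16+20 = 130
Base → N1 → N2 → N4 → N3 → N5 → N6 → Base: 19+24+19+22+6+19+23 = 132
Base → N1 → N2 → N4 → N3 → N6 → N5 → Base: 19+24+19+22+25+19+8 = 136
… (352 more)
Base → N2 → N6 → N4 → N1 → N5 → N3 → Base: 5+18+3+7+11+6+2 = 52  ← best
The minimum is 52.
One optimal route: Base → N2 → N6 → N4 → N1 → N5 → N3 → Base (or its reverse).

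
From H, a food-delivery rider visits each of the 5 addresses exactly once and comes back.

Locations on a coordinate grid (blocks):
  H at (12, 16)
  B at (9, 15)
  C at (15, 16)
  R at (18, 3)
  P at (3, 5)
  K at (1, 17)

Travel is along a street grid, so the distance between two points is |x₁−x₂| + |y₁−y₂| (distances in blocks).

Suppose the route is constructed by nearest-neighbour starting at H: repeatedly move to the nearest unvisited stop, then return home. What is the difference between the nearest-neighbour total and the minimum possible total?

From H: C=3, B=4, K=12, R=19, P=20 → choose C (3).
From C: B=7, K=15, R=16, P=23 → choose B (7).
From B: K=10, P=16, R=21 → choose K (10).
From K: P=14, R=31 → choose P (14).
From P: R=17 → choose R (17).
NN route H → C → B → K → P → R → H costs 70.
Optimal: H → B → K → P → R → C → H costs 64 (by enumerating all 60 distinct tours).
Excess = 70 − 64 = 6.

Excess over optimum: 6 blocks.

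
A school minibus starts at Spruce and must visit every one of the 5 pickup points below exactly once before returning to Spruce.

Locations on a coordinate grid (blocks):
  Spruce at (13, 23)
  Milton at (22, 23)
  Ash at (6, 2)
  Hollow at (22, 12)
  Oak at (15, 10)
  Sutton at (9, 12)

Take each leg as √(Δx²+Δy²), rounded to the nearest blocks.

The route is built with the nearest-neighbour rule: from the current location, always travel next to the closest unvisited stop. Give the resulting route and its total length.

At Spruce the remaining stops are Milton 9, Sutton 12, Oak 13, Hollow 14, Ash 22; go to Milton.
At Milton the remaining stops are Hollow 11, Oak 15, Sutton 17, Ash 26; go to Hollow.
At Hollow the remaining stops are Oak 7, Sutton 13, Ash 19; go to Oak.
At Oak the remaining stops are Sutton 6, Ash 12; go to Sutton.
At Sutton the remaining stops are Ash 10; go to Ash.
Return Ash→Spruce: 22.
Total = 9 + 11 + 7 + 6 + 10 + 22 = 65.

Nearest-neighbour total = 65 blocks; route Spruce → Milton → Hollow → Oak → Sutton → Ash → Spruce.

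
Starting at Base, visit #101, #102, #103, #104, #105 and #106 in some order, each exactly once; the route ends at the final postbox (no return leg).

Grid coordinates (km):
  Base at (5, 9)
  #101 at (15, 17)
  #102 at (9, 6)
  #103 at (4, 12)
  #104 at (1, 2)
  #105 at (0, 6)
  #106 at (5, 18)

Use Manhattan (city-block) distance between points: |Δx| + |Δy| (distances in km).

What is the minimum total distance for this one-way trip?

52 km — the minimum one-way total.

There are 6! = 720 possible orderings.
Base → #101 → #102 → #103 → #104 → #105 → #106: 18+17+11+13+5+17 = 81
Base → #101 → #102 → #103 → #104 → #106 → #105: 18+17+11+13+20+17 = 96
Base → #101 → #102 → #103 → #105 → #104 → #106: 18+17+11+10+5+20 = 81
Base → #101 → #102 → #103 → #105 → #106 → #104: 18+17+11+10+17+20 = 93
Base → #101 → #102 → #103 → #106 → #104 → #105: 18+17+11+7+20+5 = 78
Base → #101 → #102 → #103 → #106 → #105 → #104: 18+17+11+7+17+5 = 75
Base → #101 → #102 → #104 → #103 → #105 → #106: 18+17+12+13+10+17 = 87
Base → #101 → #102 → #104 → #103 → #106 → #105: 18+17+12+13+7+17 = 84
… (712 more)
Base → #102 → #104 → #105 → #103 → #106 → #101: 7+12+5+10+7+11 = 52  ← best
The minimum is 52.
One shortest path: Base → #102 → #104 → #105 → #103 → #106 → #101.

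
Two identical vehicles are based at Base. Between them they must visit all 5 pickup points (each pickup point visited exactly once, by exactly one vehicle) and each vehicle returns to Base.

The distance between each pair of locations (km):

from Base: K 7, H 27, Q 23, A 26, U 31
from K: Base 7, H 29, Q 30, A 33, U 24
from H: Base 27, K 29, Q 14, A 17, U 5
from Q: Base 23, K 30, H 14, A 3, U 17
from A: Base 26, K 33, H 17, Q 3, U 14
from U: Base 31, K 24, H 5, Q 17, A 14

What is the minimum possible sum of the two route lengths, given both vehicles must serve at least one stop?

86 km — the smallest possible combined total.

There are 2^4 − 1 = 15 ways to divide the 5 stops into two non-empty groups. For each, the best each vehicle can do is its own shortest tour through its group:
  {K} + {H, Q, A, U}: 14 + 72 = 86
  {H} + {K, Q, A, U}: 54 + 71 = 125
  {K, H} + {Q, A, U}: 63 + 71 = 134
  {Q} + {K, H, A, U}: 46 + 79 = 125
  {K, Q} + {H, A, U}: 60 + 72 = 132
  {H, Q} + {K, A, U}: 64 + 71 = 135
  … (15 splits in total)
Best: vehicle 1 Base → K → Base = 14; vehicle 2 Base → H → U → A → Q → Base = 72; combined 86.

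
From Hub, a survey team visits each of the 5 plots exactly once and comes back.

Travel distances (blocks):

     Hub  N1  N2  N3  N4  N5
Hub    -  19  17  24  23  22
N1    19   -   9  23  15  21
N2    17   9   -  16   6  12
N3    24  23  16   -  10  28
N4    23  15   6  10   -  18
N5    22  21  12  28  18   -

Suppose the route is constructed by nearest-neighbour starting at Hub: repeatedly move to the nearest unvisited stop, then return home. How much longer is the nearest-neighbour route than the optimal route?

7 blocks longer than the optimal tour.

From Hub: N2=17, N1=19, N5=22, N4=23, N3=24 → choose N2 (17).
From N2: N4=6, N1=9, N5=12, N3=16 → choose N4 (6).
From N4: N3=10, N1=15, N5=18 → choose N3 (10).
From N3: N1=23, N5=28 → choose N1 (23).
From N1: N5=21 → choose N5 (21).
NN route Hub → N2 → N4 → N3 → N1 → N5 → Hub costs 99.
Optimal: Hub → N1 → N2 → N5 → N4 → N3 → Hub costs 92 (by enumerating all 60 distinct tours).
Excess = 99 − 92 = 7.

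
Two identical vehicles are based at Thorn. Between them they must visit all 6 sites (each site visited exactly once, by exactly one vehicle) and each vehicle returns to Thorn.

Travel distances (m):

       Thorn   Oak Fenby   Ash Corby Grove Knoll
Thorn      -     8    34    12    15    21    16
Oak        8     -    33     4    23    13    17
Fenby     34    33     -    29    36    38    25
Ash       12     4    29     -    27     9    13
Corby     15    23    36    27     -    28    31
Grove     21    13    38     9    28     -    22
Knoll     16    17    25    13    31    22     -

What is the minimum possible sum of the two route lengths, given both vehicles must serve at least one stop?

Check every non-empty split of the stops between the two vehicles; for each half take its own optimal tour:
  {Oak} + {Fenby, Ash, Corby, Grove, Knoll}: 16 + 119 = 135
  {Fenby} + {Oak, Ash, Corby, Grove, Knoll}: 68 + 89 = 157
  {Oak, Fenby} + {Ash, Corby, Grove, Knoll}: 75 + 81 = 156
  {Ash} + {Oak, Fenby, Corby, Grove, Knoll}: 24 + 119 = 143
  {Oak, Ash} + {Fenby, Corby, Grove, Knoll}: 24 + 119 = 143
  {Fenby, Ash} + {Oak, Corby, Grove, Knoll}: 75 + 89 = 164
  … (31 splits in total)
  {Corby} + {Oak, Fenby, Ash, Grove, Knoll}: 30 + 100 = 130  ← best
Best: vehicle 1 Thorn → Corby → Thorn = 30; vehicle 2 Thorn → Oak → Ash → Grove → Fenby → Knoll → Thorn = 100; combined 130.

Minimum combined distance: 130 m.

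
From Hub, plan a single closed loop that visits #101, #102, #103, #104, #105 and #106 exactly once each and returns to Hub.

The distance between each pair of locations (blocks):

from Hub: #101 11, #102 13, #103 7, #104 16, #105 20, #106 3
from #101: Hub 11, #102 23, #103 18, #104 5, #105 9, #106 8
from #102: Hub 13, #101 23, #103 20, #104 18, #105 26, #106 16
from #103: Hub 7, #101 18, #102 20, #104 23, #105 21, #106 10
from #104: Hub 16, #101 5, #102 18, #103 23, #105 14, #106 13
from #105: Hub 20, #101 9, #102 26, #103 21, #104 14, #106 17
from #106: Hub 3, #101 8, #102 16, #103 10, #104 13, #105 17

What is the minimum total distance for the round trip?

Shortest round trip = 79 blocks.

With 6 stops there are 6!/2 = 360 distinct round trips (a route and its reverse cost the same).
Hub-#101-#102-#103-#104-#105-#106-Hub: 11+23+20+23+14+17+3 = 111
Hub-#101-#102-#103-#104-#106-#105-Hub: 11+23+20+23+13+17+20 = 127
Hub-#101-#102-#103-#105-#104-#106-Hub: 11+23+20+21+14+13+3 = 105
Hub-#101-#102-#103-#105-#106-#104-Hub: 11+23+20+21+17+13+16 = 121
Hub-#101-#102-#103-#106-#104-#105-Hub: 11+23+20+10+13+14+20 = 111
Hub-#101-#102-#103-#106-#105-#104-Hub: 11+23+20+10+17+14+16 = 111
Hub-#101-#102-#104-#103-#105-#106-Hub: 11+23+18+23+21+17+3 = 116
Hub-#101-#102-#104-#103-#106-#105-Hub: 11+23+18+23+10+17+20 = 122
… (352 more)
Hub-#102-#104-#101-#105-#103-#106-Hub: 13+18+5+9+21+10+3 = 79  ← best
The minimum is 79.
One optimal route: Hub → #102 → #104 → #101 → #105 → #103 → #106 → Hub (or its reverse).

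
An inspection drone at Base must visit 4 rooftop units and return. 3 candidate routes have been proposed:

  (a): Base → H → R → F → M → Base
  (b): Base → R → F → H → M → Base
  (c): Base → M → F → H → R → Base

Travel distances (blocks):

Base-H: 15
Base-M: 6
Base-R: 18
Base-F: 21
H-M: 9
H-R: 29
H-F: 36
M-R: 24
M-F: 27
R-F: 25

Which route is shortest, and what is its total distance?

(a): 15 + 29 + 25 + 27 + 6 = 102
(b): 18 + 25 + 36 + 9 + 6 = 94
(c): 6 + 27 + 36 + 29 + 18 = 116

94 blocks — (b) is the shortest.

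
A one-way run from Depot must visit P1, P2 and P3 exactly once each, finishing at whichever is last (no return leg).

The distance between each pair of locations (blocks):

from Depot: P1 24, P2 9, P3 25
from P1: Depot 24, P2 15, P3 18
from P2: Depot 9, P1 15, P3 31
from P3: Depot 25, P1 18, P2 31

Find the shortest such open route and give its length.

42 blocks — the minimum one-way total.

There are 3! = 6 possible orderings.
Depot → P1 → P2 → P3: 24+15+31 = 70
Depot → P1 → P3 → P2: 24+18+31 = 73
Depot → P2 → P1 → P3: 9+15+18 = 42
Depot → P2 → P3 → P1: 9+31+18 = 58
Depot → P3 → P1 → P2: 25+18+15 = 58
Depot → P3 → P2 → P1: 25+31+15 = 71
The minimum is 42.
One shortest path: Depot → P2 → P1 → P3.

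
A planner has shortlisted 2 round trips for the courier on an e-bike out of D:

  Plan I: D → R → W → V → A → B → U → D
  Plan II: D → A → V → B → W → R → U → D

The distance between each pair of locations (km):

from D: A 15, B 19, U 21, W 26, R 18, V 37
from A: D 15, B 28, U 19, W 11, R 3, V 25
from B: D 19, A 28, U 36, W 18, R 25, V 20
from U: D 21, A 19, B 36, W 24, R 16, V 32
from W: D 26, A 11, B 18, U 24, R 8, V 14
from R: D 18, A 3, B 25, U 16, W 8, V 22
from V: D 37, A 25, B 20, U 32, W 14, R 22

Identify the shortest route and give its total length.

123 km — Plan II is the shortest.

Plan I: 18 + 8 + 14 + 25 + 28 + 36 + 21 = 150
Plan II: 15 + 25 + 20 + 18 + 8 + 16 + 21 = 123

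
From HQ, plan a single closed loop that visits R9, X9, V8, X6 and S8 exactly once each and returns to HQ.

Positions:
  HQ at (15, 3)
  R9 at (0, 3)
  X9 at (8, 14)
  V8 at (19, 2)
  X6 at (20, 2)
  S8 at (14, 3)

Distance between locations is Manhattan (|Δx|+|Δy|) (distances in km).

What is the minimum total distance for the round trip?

There are 60 distinct closed tours to check (reversals are equivalent).
HQ - R9 - X9 - V8 - X6 - S8 - HQ: 15+19+23+1+7+1 = 66
HQ - R9 - X9 - V8 - S8 - X6 - HQ: 15+19+23+6+7+6 = 76
HQ - R9 - X9 - X6 - V8 - S8 - HQ: 15+19+24+1+6+1 = 66
HQ - R9 - X9 - X6 - S8 - V8 - HQ: 15+19+24+7+6+5 = 76
HQ - R9 - X9 - S8 - V8 - X6 - HQ: 15+19+17+6+1+6 = 64
HQ - R9 - X9 - S8 - X6 - V8 - HQ: 15+19+17+7+1+5 = 64
HQ - R9 - V8 - X9 - X6 - S8 - HQ: 15+20+23+24+7+1 = 90
HQ - R9 - V8 - X9 - S8 - X6 - HQ: 15+20+23+17+7+6 = 88
HQ - R9 - V8 - X6 - X9 - S8 - HQ: 15+20+1+24+17+1 = 78
HQ - R9 - V8 - X6 - S8 - X9 - HQ: 15+20+1+7+17+18 = 78
HQ - R9 - V8 - S8 - X9 - X6 - HQ: 15+20+6+17+24+6 = 88
HQ - R9 - V8 - S8 - X6 - X9 - HQ: 15+20+6+7+24+18 = 90
HQ - R9 - X6 - X9 - V8 - S8 - HQ: 15+21+24+23+6+1 = 90
HQ - R9 - X6 - X9 - S8 - V8 - HQ: 15+21+24+17+6+5 = 88
… (46 more)
The minimum is 64.
One optimal route: HQ → R9 → X9 → S8 → V8 → X6 → HQ (or its reverse).

64 km — the shortest possible round trip.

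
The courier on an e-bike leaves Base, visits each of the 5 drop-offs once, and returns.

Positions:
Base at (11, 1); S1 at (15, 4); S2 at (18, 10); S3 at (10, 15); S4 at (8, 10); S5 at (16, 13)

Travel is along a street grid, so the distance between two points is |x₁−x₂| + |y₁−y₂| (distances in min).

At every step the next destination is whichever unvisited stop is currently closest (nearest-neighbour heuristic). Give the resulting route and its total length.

From Base: distances to unvisited — S1=7, S4=12, S3=15, S2=16, S5=17. Nearest is S1 (7).
From S1: distances to unvisited — S2=9, S5=10, S4=13, S3=16. Nearest is S2 (9).
From S2: distances to unvisited — S5=5, S4=10, S3=13. Nearest is S5 (5).
From S5: distances to unvisited — S3=8, S4=11. Nearest is S3 (8).
From S3: distances to unvisited — S4=7. Nearest is S4 (7).
Return S4→Base: 12.
Total = 7 + 9 + 5 + 8 + 7 + 12 = 48.

Total distance 48 min via the nearest-neighbour route Base → S1 → S2 → S5 → S3 → S4 → Base.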